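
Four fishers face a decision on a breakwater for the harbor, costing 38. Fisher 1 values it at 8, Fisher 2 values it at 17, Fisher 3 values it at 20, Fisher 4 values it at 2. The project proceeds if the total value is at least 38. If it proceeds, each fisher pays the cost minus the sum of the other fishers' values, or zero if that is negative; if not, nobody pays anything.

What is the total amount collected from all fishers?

Total value 47 ≥ cost 38, so it is built.
Fisher 1: others sum to 39; max(0, 38 - 39) = 0.
Fisher 2: others sum to 30; max(0, 38 - 30) = 8.
Fisher 3: others sum to 27; max(0, 38 - 27) = 11.
Fisher 4: others sum to 45; max(0, 38 - 45) = 0.
Total collected = 0 + 8 + 11 + 0 = 19.

19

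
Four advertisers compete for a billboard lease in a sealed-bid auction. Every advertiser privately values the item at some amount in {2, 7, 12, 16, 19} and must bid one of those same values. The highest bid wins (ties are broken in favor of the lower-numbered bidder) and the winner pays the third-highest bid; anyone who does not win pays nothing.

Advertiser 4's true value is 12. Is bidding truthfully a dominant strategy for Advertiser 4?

No

Consider the case where Advertiser 1 bids 2, Advertiser 2 bids 2 and Advertiser 3 bids 12.
Truthful bid 12: loses, pays 0, utility 0.
Bid 16 instead: wins, pays 2, utility 12 - 2 = 10.
Since 10 > 0, bidding 16 is strictly better here, so truthful bidding is not dominant.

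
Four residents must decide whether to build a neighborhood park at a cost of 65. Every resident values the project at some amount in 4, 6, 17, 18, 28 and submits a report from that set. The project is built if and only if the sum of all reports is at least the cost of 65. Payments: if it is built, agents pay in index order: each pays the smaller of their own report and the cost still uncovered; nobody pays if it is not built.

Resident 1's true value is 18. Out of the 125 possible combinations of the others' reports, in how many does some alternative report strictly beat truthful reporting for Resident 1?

Others report (4, 17, 28): truth gives 0; report 17 gives 1 > 0. Violating.
Others report (4, 18, 28): truth gives 0; report 17 gives 1 > 0. Violating.
Others report (4, 28, 17): truth gives 0; report 17 gives 1 > 0. Violating.
Others report (4, 28, 18): truth gives 0; report 17 gives 1 > 0. Violating.
Others report (4, 4, 4): truth gives 0; no alternative beats it.
Others report (4, 4, 6): truth gives 0; no alternative beats it.
(Checking all 125 profiles: 57 have a profitable deviation, 68 do not.)

57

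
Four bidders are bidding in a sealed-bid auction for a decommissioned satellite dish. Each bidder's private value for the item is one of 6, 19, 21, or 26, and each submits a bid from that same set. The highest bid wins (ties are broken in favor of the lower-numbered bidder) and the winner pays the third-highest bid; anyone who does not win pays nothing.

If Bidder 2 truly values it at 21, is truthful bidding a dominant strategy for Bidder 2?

Consider the case where Bidder 1 bids 6, Bidder 3 bids 6 and Bidder 4 bids 26.
Truthful bid 21: loses, pays 0, utility 0.
Bid 26 instead: wins, pays 6, utility 21 - 6 = 15.
Since 15 > 0, bidding 26 is strictly better here, so truthful bidding is not dominant.

No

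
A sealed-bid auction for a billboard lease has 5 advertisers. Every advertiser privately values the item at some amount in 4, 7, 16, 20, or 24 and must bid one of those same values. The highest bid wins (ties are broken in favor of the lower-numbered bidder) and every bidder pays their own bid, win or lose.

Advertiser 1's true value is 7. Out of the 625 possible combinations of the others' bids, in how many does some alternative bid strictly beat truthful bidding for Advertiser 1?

Others bid (4, 4, 4, 4): truth gives 0; bid 4 gives 3 > 0. Violating.
Others bid (4, 4, 4, 16): truth gives -7; bid 4 gives -4 > -7. Violating.
Others bid (4, 4, 4, 20): truth gives -7; bid 4 gives -4 > -7. Violating.
Others bid (4, 4, 4, 24): truth gives -7; bid 4 gives -4 > -7. Violating.
Others bid (4, 4, 4, 7): truth gives 0; no alternative beats it.
Others bid (4, 4, 7, 4): truth gives 0; no alternative beats it.
(Checking all 625 profiles: 610 have a profitable deviation, 15 do not.)

610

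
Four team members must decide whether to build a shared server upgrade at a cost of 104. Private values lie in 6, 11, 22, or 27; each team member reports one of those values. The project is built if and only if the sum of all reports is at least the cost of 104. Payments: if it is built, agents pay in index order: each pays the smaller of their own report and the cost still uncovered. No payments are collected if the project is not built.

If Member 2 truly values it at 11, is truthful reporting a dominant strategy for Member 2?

Yes

Check each profile of the others' reports and compare truth against every alternative report.
Others report (6, 6, 6): truth gives 0, best alternative gives 0.
Others report (6, 6, 11): truth gives 0, best alternative gives 0.
Others report (6, 6, 22): truth gives 0, best alternative gives 0.
Others report (6, 6, 27): truth gives 0, best alternative gives 0.
Others report (6, 11, 6): truth gives 0, best alternative gives 0.
Others report (6, 11, 11): truth gives 0, best alternative gives 0.
(Remaining 58 profiles checked similarly; truth is weakly best in each.)
In every case the truthful report is at least as good as any alternative, so it is a dominant strategy.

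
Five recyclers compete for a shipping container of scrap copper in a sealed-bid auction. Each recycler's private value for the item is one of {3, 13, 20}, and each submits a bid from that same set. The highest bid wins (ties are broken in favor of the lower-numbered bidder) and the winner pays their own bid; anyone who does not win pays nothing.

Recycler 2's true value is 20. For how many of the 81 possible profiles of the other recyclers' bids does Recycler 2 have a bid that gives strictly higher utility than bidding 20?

8

Others bid (3, 3, 3, 3): truth gives 0; bid 13 gives 7 > 0. Violating.
Others bid (3, 3, 3, 13): truth gives 0; bid 13 gives 7 > 0. Violating.
Others bid (3, 3, 13, 3): truth gives 0; bid 13 gives 7 > 0. Violating.
Others bid (3, 3, 13, 13): truth gives 0; bid 13 gives 7 > 0. Violating.
Others bid (3, 3, 3, 20): truth gives 0; no alternative beats it.
Others bid (3, 3, 13, 20): truth gives 0; no alternative beats it.
(Checking all 81 profiles: 8 have a profitable deviation, 73 do not.)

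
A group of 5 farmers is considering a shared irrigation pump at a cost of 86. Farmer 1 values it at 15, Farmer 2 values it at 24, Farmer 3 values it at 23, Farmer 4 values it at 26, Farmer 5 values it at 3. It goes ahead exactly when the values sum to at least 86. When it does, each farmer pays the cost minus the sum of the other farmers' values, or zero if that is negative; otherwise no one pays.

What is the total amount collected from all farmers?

68

Total value 91 ≥ cost 86, so it is built.
Farmer 1: others sum to 76; max(0, 86 - 76) = 10.
Farmer 2: others sum to 67; max(0, 86 - 67) = 19.
Farmer 3: others sum to 68; max(0, 86 - 68) = 18.
Farmer 4: others sum to 65; max(0, 86 - 65) = 21.
Farmer 5: others sum to 88; max(0, 86 - 88) = 0.
Total collected = 10 + 19 + 18 + 21 + 0 = 68.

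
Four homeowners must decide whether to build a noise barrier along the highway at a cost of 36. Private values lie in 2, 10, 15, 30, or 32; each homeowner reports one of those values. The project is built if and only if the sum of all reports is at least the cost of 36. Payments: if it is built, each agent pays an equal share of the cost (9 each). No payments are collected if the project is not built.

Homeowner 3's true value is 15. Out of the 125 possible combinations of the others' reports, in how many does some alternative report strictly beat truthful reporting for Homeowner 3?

7

Others report (2, 2, 2): truth gives 0; report 30 gives 6 > 0. Violating.
Others report (2, 2, 10): truth gives 0; report 30 gives 6 > 0. Violating.
Others report (2, 2, 15): truth gives 0; report 30 gives 6 > 0. Violating.
Others report (2, 10, 2): truth gives 0; report 30 gives 6 > 0. Violating.
Others report (2, 2, 30): truth gives 6; no alternative beats it.
Others report (2, 2, 32): truth gives 6; no alternative beats it.
(Checking all 125 profiles: 7 have a profitable deviation, 118 do not.)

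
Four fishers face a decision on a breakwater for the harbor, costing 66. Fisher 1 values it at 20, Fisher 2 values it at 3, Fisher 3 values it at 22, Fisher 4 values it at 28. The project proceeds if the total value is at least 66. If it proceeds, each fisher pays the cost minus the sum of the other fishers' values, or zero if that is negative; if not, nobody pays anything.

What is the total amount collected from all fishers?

49

Total value 73 ≥ cost 66, so it is built.
Fisher 1: others sum to 53; max(0, 66 - 53) = 13.
Fisher 2: others sum to 70; max(0, 66 - 70) = 0.
Fisher 3: others sum to 51; max(0, 66 - 51) = 15.
Fisher 4: others sum to 45; max(0, 66 - 45) = 21.
Total collected = 13 + 0 + 15 + 21 = 49.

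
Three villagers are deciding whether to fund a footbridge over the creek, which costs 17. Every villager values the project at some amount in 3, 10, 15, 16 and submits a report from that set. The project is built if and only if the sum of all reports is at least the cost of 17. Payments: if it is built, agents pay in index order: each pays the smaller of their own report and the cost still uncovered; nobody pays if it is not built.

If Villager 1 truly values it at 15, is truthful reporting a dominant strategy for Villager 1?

Consider the case where Villager 2 reports 3 and Villager 3 reports 10.
Truthful report 15: project built, pays 15, utility 15 - 15 = 0.
Report 10 instead: project built, pays 10, utility 15 - 10 = 5.
Since 5 > 0, reporting 10 is strictly better here, so truthful reporting is not dominant.

No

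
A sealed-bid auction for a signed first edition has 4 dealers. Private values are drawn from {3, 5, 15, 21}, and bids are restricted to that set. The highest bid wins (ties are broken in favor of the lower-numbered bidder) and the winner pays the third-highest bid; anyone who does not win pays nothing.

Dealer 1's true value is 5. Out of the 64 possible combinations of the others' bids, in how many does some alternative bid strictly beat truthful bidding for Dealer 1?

Others bid (3, 3, 15): truth gives 0; bid 15 gives 2 > 0. Violating.
Others bid (3, 3, 21): truth gives 0; bid 21 gives 2 > 0. Violating.
Others bid (3, 15, 3): truth gives 0; bid 15 gives 2 > 0. Violating.
Others bid (3, 21, 3): truth gives 0; bid 21 gives 2 > 0. Violating.
Others bid (3, 3, 3): truth gives 2; no alternative beats it.
Others bid (3, 3, 5): truth gives 2; no alternative beats it.
(Checking all 64 profiles: 6 have a profitable deviation, 58 do not.)

6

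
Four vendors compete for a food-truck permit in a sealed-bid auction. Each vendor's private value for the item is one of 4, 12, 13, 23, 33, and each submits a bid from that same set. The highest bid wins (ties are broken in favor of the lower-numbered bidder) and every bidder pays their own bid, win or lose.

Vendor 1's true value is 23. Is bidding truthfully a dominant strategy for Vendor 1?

No

Consider the case where Vendor 2 bids 4, Vendor 3 bids 4 and Vendor 4 bids 4.
Truthful bid 23: wins, pays 23, utility 23 - 23 = 0.
Bid 4 instead: wins, pays 4, utility 23 - 4 = 19.
Since 19 > 0, bidding 4 is strictly better here, so truthful bidding is not dominant.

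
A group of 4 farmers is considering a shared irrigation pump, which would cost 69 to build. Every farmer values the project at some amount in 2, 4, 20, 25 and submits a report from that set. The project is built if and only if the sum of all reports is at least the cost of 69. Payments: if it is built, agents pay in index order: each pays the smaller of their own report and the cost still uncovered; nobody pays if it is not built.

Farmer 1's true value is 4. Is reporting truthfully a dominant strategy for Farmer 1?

Consider the case where Farmer 2 reports 20, Farmer 3 reports 25 and Farmer 4 reports 25.
Truthful report 4: project built, pays 4, utility 4 - 4 = 0.
Report 2 instead: project built, pays 2, utility 4 - 2 = 2.
Since 2 > 0, reporting 2 is strictly better here, so truthful reporting is not dominant.

No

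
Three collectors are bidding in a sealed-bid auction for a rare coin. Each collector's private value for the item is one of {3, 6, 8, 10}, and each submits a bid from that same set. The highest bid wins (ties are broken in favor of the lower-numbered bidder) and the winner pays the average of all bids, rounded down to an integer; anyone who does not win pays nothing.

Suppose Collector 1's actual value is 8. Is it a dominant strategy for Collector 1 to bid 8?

No

Consider the case where Collector 2 bids 3 and Collector 3 bids 3.
Truthful bid 8: wins, pays 4, utility 8 - 4 = 4.
Bid 3 instead: wins, pays 3, utility 8 - 3 = 5.
Since 5 > 4, bidding 3 is strictly better here, so truthful bidding is not dominant.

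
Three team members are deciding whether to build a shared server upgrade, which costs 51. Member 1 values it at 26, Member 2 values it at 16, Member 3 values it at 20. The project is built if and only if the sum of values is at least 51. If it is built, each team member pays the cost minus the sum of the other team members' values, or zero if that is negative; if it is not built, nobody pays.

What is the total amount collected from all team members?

Total value 62 ≥ cost 51, so it is built.
Member 1: others sum to 36; max(0, 51 - 36) = 15.
Member 2: others sum to 46; max(0, 51 - 46) = 5.
Member 3: others sum to 42; max(0, 51 - 42) = 9.
Total collected = 15 + 5 + 9 = 29.

29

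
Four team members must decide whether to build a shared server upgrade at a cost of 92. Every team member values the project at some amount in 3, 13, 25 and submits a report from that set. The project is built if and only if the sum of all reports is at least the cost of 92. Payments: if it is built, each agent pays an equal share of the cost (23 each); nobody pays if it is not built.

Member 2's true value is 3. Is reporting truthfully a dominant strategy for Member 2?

Check each profile of the others' reports and compare truth against every alternative report.
Others report (3, 3, 3): truth gives 0, best alternative gives 0.
Others report (3, 3, 13): truth gives 0, best alternative gives 0.
Others report (3, 3, 25): truth gives 0, best alternative gives 0.
Others report (3, 13, 3): truth gives 0, best alternative gives 0.
Others report (3, 13, 13): truth gives 0, best alternative gives 0.
Others report (3, 13, 25): truth gives 0, best alternative gives 0.
(Remaining 21 profiles checked similarly; truth is weakly best in each.)
In every case the truthful report is at least as good as any alternative, so it is a dominant strategy.

Yes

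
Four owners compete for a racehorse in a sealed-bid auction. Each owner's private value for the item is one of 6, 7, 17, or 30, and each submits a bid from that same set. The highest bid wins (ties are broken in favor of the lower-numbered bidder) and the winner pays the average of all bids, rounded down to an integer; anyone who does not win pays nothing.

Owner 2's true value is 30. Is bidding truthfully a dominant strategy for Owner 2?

Consider the case where Owner 1 bids 6, Owner 3 bids 6 and Owner 4 bids 6.
Truthful bid 30: wins, pays 12, utility 30 - 12 = 18.
Bid 7 instead: wins, pays 6, utility 30 - 6 = 24.
Since 24 > 18, bidding 7 is strictly better here, so truthful bidding is not dominant.

No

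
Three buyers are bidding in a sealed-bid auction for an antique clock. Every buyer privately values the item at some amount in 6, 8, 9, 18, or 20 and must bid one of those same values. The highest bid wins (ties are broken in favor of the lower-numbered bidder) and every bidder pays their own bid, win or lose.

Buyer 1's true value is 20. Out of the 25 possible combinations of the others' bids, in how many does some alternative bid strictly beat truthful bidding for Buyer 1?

16

Others bid (6, 6): truth gives 0; bid 6 gives 14 > 0. Violating.
Others bid (6, 8): truth gives 0; bid 8 gives 12 > 0. Violating.
Others bid (6, 9): truth gives 0; bid 9 gives 11 > 0. Violating.
Others bid (6, 18): truth gives 0; bid 18 gives 2 > 0. Violating.
Others bid (6, 20): truth gives 0; no alternative beats it.
Others bid (8, 20): truth gives 0; no alternative beats it.
(Checking all 25 profiles: 16 have a profitable deviation, 9 do not.)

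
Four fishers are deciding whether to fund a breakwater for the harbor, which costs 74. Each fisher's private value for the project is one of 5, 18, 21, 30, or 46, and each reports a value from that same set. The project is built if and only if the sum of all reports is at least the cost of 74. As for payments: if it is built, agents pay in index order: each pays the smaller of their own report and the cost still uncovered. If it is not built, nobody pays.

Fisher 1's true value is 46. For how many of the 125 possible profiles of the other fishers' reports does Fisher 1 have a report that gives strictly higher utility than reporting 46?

112

Others report (5, 5, 46): truth gives 0; report 18 gives 28 > 0. Violating.
Others report (5, 18, 21): truth gives 0; report 30 gives 16 > 0. Violating.
Others report (5, 18, 30): truth gives 0; report 21 gives 25 > 0. Violating.
Others report (5, 18, 46): truth gives 0; report 5 gives 41 > 0. Violating.
Others report (5, 5, 5): truth gives 0; no alternative beats it.
Others report (5, 5, 18): truth gives 0; no alternative beats it.
(Checking all 125 profiles: 112 have a profitable deviation, 13 do not.)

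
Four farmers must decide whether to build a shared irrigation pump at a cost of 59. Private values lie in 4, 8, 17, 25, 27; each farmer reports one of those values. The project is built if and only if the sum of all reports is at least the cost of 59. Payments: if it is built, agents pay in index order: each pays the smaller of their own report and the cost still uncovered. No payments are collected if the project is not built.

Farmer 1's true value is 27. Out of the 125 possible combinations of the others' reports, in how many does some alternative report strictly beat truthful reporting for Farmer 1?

102

Others report (4, 4, 27): truth gives 0; report 25 gives 2 > 0. Violating.
Others report (4, 8, 25): truth gives 0; report 25 gives 2 > 0. Violating.
Others report (4, 8, 27): truth gives 0; report 25 gives 2 > 0. Violating.
Others report (4, 17, 17): truth gives 0; report 25 gives 2 > 0. Violating.
Others report (4, 4, 4): truth gives 0; no alternative beats it.
Others report (4, 4, 8): truth gives 0; no alternative beats it.
(Checking all 125 profiles: 102 have a profitable deviation, 23 do not.)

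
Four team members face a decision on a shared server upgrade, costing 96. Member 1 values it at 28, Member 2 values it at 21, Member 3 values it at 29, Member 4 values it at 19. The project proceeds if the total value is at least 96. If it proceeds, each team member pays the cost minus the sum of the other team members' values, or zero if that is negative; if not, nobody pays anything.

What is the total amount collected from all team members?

93

Total value 97 ≥ cost 96, so it is built.
Member 1: others sum to 69; max(0, 96 - 69) = 27.
Member 2: others sum to 76; max(0, 96 - 76) = 20.
Member 3: others sum to 68; max(0, 96 - 68) = 28.
Member 4: others sum to 78; max(0, 96 - 78) = 18.
Total collected = 27 + 20 + 28 + 18 = 93.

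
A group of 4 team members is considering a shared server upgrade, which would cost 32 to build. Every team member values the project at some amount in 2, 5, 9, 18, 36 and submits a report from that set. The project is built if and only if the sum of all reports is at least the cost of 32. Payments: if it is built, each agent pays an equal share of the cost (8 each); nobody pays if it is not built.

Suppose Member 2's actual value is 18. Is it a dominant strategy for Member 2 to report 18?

Consider the case where Member 1 reports 2, Member 3 reports 2 and Member 4 reports 2.
Truthful report 18: project not built, utility 0.
Report 36 instead: project built, pays 8, utility 18 - 8 = 10.
Since 10 > 0, reporting 36 is strictly better here, so truthful reporting is not dominant.

No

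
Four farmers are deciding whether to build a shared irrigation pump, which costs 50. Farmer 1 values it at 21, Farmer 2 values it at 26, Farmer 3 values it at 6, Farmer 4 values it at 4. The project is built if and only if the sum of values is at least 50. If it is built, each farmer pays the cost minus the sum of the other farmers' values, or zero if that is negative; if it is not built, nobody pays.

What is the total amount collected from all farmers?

33

Total value 57 ≥ cost 50, so it is built.
Farmer 1: others sum to 36; max(0, 50 - 36) = 14.
Farmer 2: others sum to 31; max(0, 50 - 31) = 19.
Farmer 3: others sum to 51; max(0, 50 - 51) = 0.
Farmer 4: others sum to 53; max(0, 50 - 53) = 0.
Total collected = 14 + 19 + 0 + 0 = 33.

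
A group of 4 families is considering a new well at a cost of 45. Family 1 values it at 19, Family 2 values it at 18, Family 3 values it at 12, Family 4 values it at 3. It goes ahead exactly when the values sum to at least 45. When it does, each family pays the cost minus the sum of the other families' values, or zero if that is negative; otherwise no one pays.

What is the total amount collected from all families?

28

Total value 52 ≥ cost 45, so it is built.
Family 1: others sum to 33; max(0, 45 - 33) = 12.
Family 2: others sum to 34; max(0, 45 - 34) = 11.
Family 3: others sum to 40; max(0, 45 - 40) = 5.
Family 4: others sum to 49; max(0, 45 - 49) = 0.
Total collected = 12 + 11 + 5 + 0 = 28.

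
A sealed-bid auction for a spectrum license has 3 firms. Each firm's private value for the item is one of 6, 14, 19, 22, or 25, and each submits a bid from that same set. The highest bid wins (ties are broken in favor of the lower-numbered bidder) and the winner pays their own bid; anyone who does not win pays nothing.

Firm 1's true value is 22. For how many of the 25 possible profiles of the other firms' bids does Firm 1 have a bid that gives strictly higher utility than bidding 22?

Others bid (6, 6): truth gives 0; bid 6 gives 16 > 0. Violating.
Others bid (6, 14): truth gives 0; bid 14 gives 8 > 0. Violating.
Others bid (6, 19): truth gives 0; bid 19 gives 3 > 0. Violating.
Others bid (14, 6): truth gives 0; bid 14 gives 8 > 0. Violating.
Others bid (6, 22): truth gives 0; no alternative beats it.
Others bid (6, 25): truth gives 0; no alternative beats it.
(Checking all 25 profiles: 9 have a profitable deviation, 16 do not.)

9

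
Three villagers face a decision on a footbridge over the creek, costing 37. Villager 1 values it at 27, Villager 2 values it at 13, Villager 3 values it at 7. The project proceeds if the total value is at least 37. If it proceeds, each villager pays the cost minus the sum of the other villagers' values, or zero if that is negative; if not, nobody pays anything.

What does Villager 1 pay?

17

Total value 47 ≥ cost 37, so the project is built.
The other villagers' values sum to 20.
Cost minus that sum is 37 - 20 = 17.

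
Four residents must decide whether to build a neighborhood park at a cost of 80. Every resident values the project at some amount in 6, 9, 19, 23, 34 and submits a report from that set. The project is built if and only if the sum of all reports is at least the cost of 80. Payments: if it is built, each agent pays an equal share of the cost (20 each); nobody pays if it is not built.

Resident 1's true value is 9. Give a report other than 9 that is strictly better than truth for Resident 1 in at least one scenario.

Suppose Resident 2 reports 19, Resident 3 reports 19 and Resident 4 reports 34.
Report 9: project built, pays 20, utility 9 - 20 = -11.
Report 6: project not built, utility 0.
So reporting 6 beats truth here (0 > -11).

6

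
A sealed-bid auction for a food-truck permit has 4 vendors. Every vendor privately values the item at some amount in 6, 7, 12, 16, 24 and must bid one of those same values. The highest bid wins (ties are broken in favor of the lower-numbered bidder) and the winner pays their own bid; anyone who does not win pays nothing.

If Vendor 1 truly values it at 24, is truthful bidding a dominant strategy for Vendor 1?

No

Consider the case where Vendor 2 bids 6, Vendor 3 bids 6 and Vendor 4 bids 6.
Truthful bid 24: wins, pays 24, utility 24 - 24 = 0.
Bid 6 instead: wins, pays 6, utility 24 - 6 = 18.
Since 18 > 0, bidding 6 is strictly better here, so truthful bidding is not dominant.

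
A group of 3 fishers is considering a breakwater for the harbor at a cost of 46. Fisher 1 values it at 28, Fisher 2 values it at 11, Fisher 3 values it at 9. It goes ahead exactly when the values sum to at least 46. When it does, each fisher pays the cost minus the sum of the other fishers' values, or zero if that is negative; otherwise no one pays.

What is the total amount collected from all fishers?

Total value 48 ≥ cost 46, so it is built.
Fisher 1: others sum to 20; max(0, 46 - 20) = 26.
Fisher 2: others sum to 37; max(0, 46 - 37) = 9.
Fisher 3: others sum to 39; max(0, 46 - 39) = 7.
Total collected = 26 + 9 + 7 = 42.

42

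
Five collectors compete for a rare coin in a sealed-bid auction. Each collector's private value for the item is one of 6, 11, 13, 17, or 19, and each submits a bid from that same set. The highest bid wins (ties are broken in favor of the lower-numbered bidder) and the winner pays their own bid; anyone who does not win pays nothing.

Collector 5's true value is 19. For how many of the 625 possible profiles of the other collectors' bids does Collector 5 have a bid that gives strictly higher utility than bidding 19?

Others bid (6, 6, 6, 6): truth gives 0; bid 11 gives 8 > 0. Violating.
Others bid (6, 6, 6, 11): truth gives 0; bid 13 gives 6 > 0. Violating.
Others bid (6, 6, 6, 13): truth gives 0; bid 17 gives 2 > 0. Violating.
Others bid (6, 6, 11, 6): truth gives 0; bid 13 gives 6 > 0. Violating.
Others bid (6, 6, 6, 17): truth gives 0; no alternative beats it.
Others bid (6, 6, 6, 19): truth gives 0; no alternative beats it.
(Checking all 625 profiles: 81 have a profitable deviation, 544 do not.)

81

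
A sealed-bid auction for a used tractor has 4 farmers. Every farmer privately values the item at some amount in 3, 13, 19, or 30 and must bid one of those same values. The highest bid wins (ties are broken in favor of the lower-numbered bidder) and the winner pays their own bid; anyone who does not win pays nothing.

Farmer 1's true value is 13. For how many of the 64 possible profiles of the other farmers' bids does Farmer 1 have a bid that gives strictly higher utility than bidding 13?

Others bid (3, 3, 3): truth gives 0; bid 3 gives 10 > 0. Violating.
Others bid (3, 3, 13): truth gives 0; no alternative beats it.
Others bid (3, 3, 19): truth gives 0; no alternative beats it.
(Checking all 64 profiles: 1 has a profitable deviation, 63 do not.)

1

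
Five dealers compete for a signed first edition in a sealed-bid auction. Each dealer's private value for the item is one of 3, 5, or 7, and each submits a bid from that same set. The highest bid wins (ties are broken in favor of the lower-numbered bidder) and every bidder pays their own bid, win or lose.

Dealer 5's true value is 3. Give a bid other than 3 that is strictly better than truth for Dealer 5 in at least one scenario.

5

Suppose Dealer 1 bids 3, Dealer 2 bids 3, Dealer 3 bids 3 and Dealer 4 bids 3.
Bid 3: loses but pays 3, utility -3.
Bid 5: wins, pays 5, utility 3 - 5 = -2.
So bidding 5 beats truth here (-2 > -3).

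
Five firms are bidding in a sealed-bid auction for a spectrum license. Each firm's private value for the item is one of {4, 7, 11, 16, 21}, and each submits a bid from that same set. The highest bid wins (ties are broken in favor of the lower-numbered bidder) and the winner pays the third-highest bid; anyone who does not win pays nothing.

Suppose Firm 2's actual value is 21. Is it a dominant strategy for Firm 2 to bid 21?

Yes

Check each profile of the others' bids and compare truth against every alternative bid.
Others bid (4, 4, 4, 21): truth gives 17, best alternative gives 0.
Others bid (4, 4, 21, 4): truth gives 17, best alternative gives 0.
Others bid (4, 21, 4, 4): truth gives 17, best alternative gives 0.
Others bid (16, 4, 4, 4): truth gives 17, best alternative gives 0.
Others bid (4, 4, 7, 21): truth gives 14, best alternative gives 0.
Others bid (4, 4, 21, 7): truth gives 14, best alternative gives 0.
(Remaining 619 profiles checked similarly; truth is weakly best in each.)
In every case the truthful bid is at least as good as any alternative, so it is a dominant strategy.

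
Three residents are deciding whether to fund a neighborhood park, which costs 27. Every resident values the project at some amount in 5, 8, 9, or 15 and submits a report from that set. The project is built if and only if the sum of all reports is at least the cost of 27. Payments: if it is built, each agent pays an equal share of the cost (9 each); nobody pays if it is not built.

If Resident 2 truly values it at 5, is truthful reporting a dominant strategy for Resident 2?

Yes

Check each profile of the others' reports and compare truth against every alternative report.
Others report (5, 15): truth gives 0, best alternative gives -4.
Others report (15, 5): truth gives 0, best alternative gives -4.
Others report (8, 15): truth gives -4, best alternative gives -4.
Others report (9, 15): truth gives -4, best alternative gives -4.
Others report (15, 8): truth gives -4, best alternative gives -4.
Others report (15, 9): truth gives -4, best alternative gives -4.
(Remaining 10 profiles checked similarly; truth is weakly best in each.)
In every case the truthful report is at least as good as any alternative, so it is a dominant strategy.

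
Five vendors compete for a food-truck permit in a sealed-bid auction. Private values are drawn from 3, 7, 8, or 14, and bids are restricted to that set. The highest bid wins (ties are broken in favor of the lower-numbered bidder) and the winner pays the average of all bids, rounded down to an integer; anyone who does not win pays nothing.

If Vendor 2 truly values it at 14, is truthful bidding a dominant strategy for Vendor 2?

No

Consider the case where Vendor 1 bids 3, Vendor 3 bids 3, Vendor 4 bids 3 and Vendor 5 bids 3.
Truthful bid 14: wins, pays 5, utility 14 - 5 = 9.
Bid 7 instead: wins, pays 3, utility 14 - 3 = 11.
Since 11 > 9, bidding 7 is strictly better here, so truthful bidding is not dominant.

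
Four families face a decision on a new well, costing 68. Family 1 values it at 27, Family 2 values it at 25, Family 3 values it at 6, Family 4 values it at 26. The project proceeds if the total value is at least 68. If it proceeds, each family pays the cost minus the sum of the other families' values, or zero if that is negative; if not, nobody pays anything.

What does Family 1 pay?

Total value 84 ≥ cost 68, so the project is built.
The other families' values sum to 57.
Cost minus that sum is 68 - 57 = 11.

11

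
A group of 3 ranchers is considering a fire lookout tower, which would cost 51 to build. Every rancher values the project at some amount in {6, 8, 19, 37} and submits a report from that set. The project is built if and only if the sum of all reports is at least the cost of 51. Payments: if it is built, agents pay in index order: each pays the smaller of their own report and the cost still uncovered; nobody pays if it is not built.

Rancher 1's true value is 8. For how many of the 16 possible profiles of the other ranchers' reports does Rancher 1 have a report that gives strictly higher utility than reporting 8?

Others report (8, 37): truth gives 0; report 6 gives 2 > 0. Violating.
Others report (19, 37): truth gives 0; report 6 gives 2 > 0. Violating.
Others report (37, 8): truth gives 0; report 6 gives 2 > 0. Violating.
Others report (37, 19): truth gives 0; report 6 gives 2 > 0. Violating.
Others report (6, 6): truth gives 0; no alternative beats it.
Others report (6, 8): truth gives 0; no alternative beats it.
(Checking all 16 profiles: 5 have a profitable deviation, 11 do not.)

5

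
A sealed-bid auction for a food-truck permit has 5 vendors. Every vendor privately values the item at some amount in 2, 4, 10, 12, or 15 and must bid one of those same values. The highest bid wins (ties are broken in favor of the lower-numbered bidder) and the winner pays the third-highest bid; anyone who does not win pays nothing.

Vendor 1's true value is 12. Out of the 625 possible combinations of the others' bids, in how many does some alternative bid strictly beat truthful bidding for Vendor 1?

108

Others bid (2, 2, 2, 15): truth gives 0; bid 15 gives 10 > 0. Violating.
Others bid (2, 2, 4, 15): truth gives 0; bid 15 gives 8 > 0. Violating.
Others bid (2, 2, 10, 15): truth gives 0; bid 15 gives 2 > 0. Violating.
Others bid (2, 2, 15, 2): truth gives 0; bid 15 gives 10 > 0. Violating.
Others bid (2, 2, 2, 2): truth gives 10; no alternative beats it.
Others bid (2, 2, 2, 4): truth gives 10; no alternative beats it.
(Checking all 625 profiles: 108 have a profitable deviation, 517 do not.)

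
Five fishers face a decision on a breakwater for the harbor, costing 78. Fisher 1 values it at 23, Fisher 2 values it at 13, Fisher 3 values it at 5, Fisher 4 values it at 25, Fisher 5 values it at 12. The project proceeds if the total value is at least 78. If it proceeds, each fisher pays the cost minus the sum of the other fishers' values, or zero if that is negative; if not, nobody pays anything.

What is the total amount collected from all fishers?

Total value 78 ≥ cost 78, so it is built.
Fisher 1: others sum to 55; max(0, 78 - 55) = 23.
Fisher 2: others sum to 65; max(0, 78 - 65) = 13.
Fisher 3: others sum to 73; max(0, 78 - 73) = 5.
Fisher 4: others sum to 53; max(0, 78 - 53) = 25.
Fisher 5: others sum to 66; max(0, 78 - 66) = 12.
Total collected = 23 + 13 + 5 + 25 + 12 = 78.

78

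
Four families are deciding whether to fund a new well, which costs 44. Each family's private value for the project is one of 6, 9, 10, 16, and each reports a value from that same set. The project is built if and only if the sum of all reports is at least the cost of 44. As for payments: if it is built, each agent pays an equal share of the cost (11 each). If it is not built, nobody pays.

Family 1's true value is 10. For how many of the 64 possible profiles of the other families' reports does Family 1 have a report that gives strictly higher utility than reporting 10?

Others report (9, 9, 16): truth gives -1; report 6 gives 0 > -1. Violating.
Others report (9, 10, 16): truth gives -1; report 6 gives 0 > -1. Violating.
Others report (9, 16, 9): truth gives -1; report 6 gives 0 > -1. Violating.
Others report (9, 16, 10): truth gives -1; report 6 gives 0 > -1. Violating.
Others report (6, 6, 6): truth gives 0; no alternative beats it.
Others report (6, 6, 9): truth gives 0; no alternative beats it.
(Checking all 64 profiles: 12 have a profitable deviation, 52 do not.)

12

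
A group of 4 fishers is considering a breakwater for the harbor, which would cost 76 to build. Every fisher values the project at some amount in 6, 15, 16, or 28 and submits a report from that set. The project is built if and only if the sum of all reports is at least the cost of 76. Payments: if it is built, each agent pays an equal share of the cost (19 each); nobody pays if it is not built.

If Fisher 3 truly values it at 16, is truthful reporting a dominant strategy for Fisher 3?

Consider the case where Fisher 1 reports 6, Fisher 2 reports 28 and Fisher 4 reports 28.
Truthful report 16: project built, pays 19, utility 16 - 19 = -3.
Report 6 instead: project not built, utility 0.
Since 0 > -3, reporting 6 is strictly better here, so truthful reporting is not dominant.

No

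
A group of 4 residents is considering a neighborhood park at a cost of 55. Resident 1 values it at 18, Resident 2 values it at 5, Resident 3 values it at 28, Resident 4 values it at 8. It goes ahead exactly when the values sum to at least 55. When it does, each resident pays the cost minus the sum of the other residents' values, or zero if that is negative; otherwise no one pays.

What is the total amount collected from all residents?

Total value 59 ≥ cost 55, so it is built.
Resident 1: others sum to 41; max(0, 55 - 41) = 14.
Resident 2: others sum to 54; max(0, 55 - 54) = 1.
Resident 3: others sum to 31; max(0, 55 - 31) = 24.
Resident 4: others sum to 51; max(0, 55 - 51) = 4.
Total collected = 14 + 1 + 24 + 4 = 43.

43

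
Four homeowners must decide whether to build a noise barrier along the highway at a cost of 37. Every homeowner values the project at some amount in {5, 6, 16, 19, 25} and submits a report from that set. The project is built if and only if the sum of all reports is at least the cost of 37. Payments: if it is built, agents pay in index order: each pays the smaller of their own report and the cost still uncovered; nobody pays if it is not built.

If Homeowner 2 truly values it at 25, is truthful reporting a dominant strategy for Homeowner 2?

Consider the case where Homeowner 1 reports 5, Homeowner 3 reports 5 and Homeowner 4 reports 16.
Truthful report 25: project built, pays 25, utility 25 - 25 = 0.
Report 16 instead: project built, pays 16, utility 25 - 16 = 9.
Since 9 > 0, reporting 16 is strictly better here, so truthful reporting is not dominant.

No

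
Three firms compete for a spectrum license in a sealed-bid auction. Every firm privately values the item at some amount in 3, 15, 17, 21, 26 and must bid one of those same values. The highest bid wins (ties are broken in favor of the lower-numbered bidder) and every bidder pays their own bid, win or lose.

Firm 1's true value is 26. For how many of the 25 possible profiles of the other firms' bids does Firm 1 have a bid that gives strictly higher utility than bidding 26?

Others bid (3, 3): truth gives 0; bid 3 gives 23 > 0. Violating.
Others bid (3, 15): truth gives 0; bid 15 gives 11 > 0. Violating.
Others bid (3, 17): truth gives 0; bid 17 gives 9 > 0. Violating.
Others bid (3, 21): truth gives 0; bid 21 gives 5 > 0. Violating.
Others bid (3, 26): truth gives 0; no alternative beats it.
Others bid (15, 26): truth gives 0; no alternative beats it.
(Checking all 25 profiles: 16 have a profitable deviation, 9 do not.)

16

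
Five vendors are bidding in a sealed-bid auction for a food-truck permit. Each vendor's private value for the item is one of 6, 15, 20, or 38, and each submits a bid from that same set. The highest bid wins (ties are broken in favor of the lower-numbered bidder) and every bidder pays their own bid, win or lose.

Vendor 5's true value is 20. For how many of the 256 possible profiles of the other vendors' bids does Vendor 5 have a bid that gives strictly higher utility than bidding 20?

241

Others bid (6, 6, 6, 6): truth gives 0; bid 15 gives 5 > 0. Violating.
Others bid (6, 6, 6, 20): truth gives -20; bid 6 gives -6 > -20. Violating.
Others bid (6, 6, 6, 38): truth gives -20; bid 6 gives -6 > -20. Violating.
Others bid (6, 6, 15, 20): truth gives -20; bid 6 gives -6 > -20. Violating.
Others bid (6, 6, 6, 15): truth gives 0; no alternative beats it.
Others bid (6, 6, 15, 6): truth gives 0; no alternative beats it.
(Checking all 256 profiles: 241 have a profitable deviation, 15 do not.)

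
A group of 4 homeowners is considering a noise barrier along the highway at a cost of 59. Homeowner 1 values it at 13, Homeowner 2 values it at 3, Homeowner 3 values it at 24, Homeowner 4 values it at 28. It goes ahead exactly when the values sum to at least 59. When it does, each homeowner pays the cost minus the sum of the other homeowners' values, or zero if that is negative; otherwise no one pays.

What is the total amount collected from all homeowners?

38

Total value 68 ≥ cost 59, so it is built.
Homeowner 1: others sum to 55; max(0, 59 - 55) = 4.
Homeowner 2: others sum to 65; max(0, 59 - 65) = 0.
Homeowner 3: others sum to 44; max(0, 59 - 44) = 15.
Homeowner 4: others sum to 40; max(0, 59 - 40) = 19.
Total collected = 4 + 0 + 15 + 19 = 38.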